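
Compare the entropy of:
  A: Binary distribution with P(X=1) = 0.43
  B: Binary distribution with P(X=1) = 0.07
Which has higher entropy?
A

For binary distributions, entropy is maximized at p=0.5 and decreases as p moves toward 0 or 1.

H(A) = H(0.43) = 0.9858 bits
H(B) = H(0.07) = 0.3659 bits

Distribution A (p=0.43) is closer to uniform (p=0.5), so it has higher entropy.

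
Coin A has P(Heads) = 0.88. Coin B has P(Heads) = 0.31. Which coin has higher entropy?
B

For binary distributions, entropy is maximized at p=0.5 and decreases as p moves toward 0 or 1.

H(A) = H(0.88) = 0.5294 bits
H(B) = H(0.31) = 0.8932 bits

Distribution B (p=0.31) is closer to uniform (p=0.5), so it has higher entropy.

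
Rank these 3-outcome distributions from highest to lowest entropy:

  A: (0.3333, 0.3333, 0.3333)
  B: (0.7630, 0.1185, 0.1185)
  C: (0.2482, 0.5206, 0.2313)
A > C > B

Key insight: Entropy is maximized by uniform distributions and minimized by concentrated distributions.

- Uniform distributions have maximum entropy log₂(3) = 1.5850 bits
- The more "peaked" or concentrated a distribution, the lower its entropy

Entropies:
  H(A) = 1.5850 bits
  H(B) = 1.0270 bits
  H(C) = 1.4778 bits

Ranking: A > C > B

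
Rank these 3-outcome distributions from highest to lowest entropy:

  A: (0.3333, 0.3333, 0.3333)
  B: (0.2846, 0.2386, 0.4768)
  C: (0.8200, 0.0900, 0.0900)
A > B > C

Key insight: Entropy is maximized by uniform distributions and minimized by concentrated distributions.

- Uniform distributions have maximum entropy log₂(3) = 1.5850 bits
- The more "peaked" or concentrated a distribution, the lower its entropy

Entropies:
  H(A) = 1.5850 bits
  H(B) = 1.5187 bits
  H(C) = 0.8601 bits

Ranking: A > B > C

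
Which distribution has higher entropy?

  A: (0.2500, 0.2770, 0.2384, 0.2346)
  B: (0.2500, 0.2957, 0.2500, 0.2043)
A

Both distributions are close to uniform, making this a harder comparison.

H(A) = 1.9969 bits
H(B) = 1.9879 bits

The distribution closer to uniform has higher entropy.
Answer: A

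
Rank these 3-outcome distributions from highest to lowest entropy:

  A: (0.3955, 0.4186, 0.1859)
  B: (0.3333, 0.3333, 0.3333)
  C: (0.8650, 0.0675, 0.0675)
B > A > C

Key insight: Entropy is maximized by uniform distributions and minimized by concentrated distributions.

- Uniform distributions have maximum entropy log₂(3) = 1.5850 bits
- The more "peaked" or concentrated a distribution, the lower its entropy

Entropies:
  H(A) = 1.5065 bits
  H(B) = 1.5850 bits
  H(C) = 0.7060 bits

Ranking: B > A > C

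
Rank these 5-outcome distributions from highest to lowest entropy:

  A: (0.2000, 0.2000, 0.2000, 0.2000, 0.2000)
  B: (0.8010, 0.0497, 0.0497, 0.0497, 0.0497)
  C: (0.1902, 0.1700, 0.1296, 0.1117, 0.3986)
A > C > B

Key insight: Entropy is maximized by uniform distributions and minimized by concentrated distributions.

- Uniform distributions have maximum entropy log₂(5) = 2.3219 bits
- The more "peaked" or concentrated a distribution, the lower its entropy

Entropies:
  H(A) = 2.3219 bits
  H(B) = 1.1179 bits
  H(C) = 2.1540 bits

Ranking: A > C > B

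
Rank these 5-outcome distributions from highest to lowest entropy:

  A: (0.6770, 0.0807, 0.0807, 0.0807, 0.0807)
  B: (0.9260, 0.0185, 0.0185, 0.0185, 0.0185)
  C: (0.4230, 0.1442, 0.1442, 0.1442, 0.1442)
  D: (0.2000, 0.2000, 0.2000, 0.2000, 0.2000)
D > C > A > B

Key insight: Entropy is maximized by uniform distributions and minimized by concentrated distributions.

Entropies:
  H(A) = 1.5536 bits
  H(B) = 0.5287 bits
  H(C) = 2.1368 bits
  H(D) = 2.3219 bits

Ranking: D > C > A > B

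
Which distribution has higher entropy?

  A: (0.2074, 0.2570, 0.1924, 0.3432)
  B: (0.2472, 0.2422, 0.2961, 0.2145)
B

Both distributions are close to uniform, making this a harder comparison.

H(A) = 1.9614 bits
H(B) = 1.9902 bits

The distribution closer to uniform has higher entropy.
Answer: B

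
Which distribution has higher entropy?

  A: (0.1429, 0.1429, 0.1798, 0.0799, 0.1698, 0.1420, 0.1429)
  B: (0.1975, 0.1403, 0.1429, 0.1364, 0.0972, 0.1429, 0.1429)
B

Both distributions are close to uniform, making this a harder comparison.

H(A) = 2.7737 bits
H(B) = 2.7818 bits

The distribution closer to uniform has higher entropy.
Answer: B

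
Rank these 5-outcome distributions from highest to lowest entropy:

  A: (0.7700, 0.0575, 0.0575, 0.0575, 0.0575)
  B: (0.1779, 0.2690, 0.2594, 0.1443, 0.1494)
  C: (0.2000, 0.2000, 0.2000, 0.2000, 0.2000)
C > B > A

Key insight: Entropy is maximized by uniform distributions and minimized by concentrated distributions.

- Uniform distributions have maximum entropy log₂(5) = 2.3219 bits
- The more "peaked" or concentrated a distribution, the lower its entropy

Entropies:
  H(A) = 1.2380 bits
  H(B) = 2.2704 bits
  H(C) = 2.3219 bits

Ranking: C > B > A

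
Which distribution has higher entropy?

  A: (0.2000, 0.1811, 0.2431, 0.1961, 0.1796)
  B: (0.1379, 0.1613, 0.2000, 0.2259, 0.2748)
A

Both distributions are close to uniform, making this a harder comparison.

H(A) = 2.3127 bits
H(B) = 2.2801 bits

The distribution closer to uniform has higher entropy.
Answer: A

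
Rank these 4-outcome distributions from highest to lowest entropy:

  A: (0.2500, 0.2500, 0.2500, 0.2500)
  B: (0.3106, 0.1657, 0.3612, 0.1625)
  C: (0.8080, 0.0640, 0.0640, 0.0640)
A > B > C

Key insight: Entropy is maximized by uniform distributions and minimized by concentrated distributions.

- Uniform distributions have maximum entropy log₂(4) = 2.0000 bits
- The more "peaked" or concentrated a distribution, the lower its entropy

Entropies:
  H(A) = 2.0000 bits
  H(B) = 1.9103 bits
  H(C) = 1.0099 bits

Ranking: A > B > C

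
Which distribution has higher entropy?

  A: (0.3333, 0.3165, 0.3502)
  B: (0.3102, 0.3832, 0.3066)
A

Both distributions are close to uniform, making this a harder comparison.

H(A) = 1.5837 bits
H(B) = 1.5770 bits

The distribution closer to uniform has higher entropy.
Answer: A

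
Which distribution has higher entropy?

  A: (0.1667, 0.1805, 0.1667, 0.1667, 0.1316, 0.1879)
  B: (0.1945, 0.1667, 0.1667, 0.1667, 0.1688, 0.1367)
B

Both distributions are close to uniform, making this a harder comparison.

H(A) = 2.5765 bits
H(B) = 2.5776 bits

The distribution closer to uniform has higher entropy.
Answer: B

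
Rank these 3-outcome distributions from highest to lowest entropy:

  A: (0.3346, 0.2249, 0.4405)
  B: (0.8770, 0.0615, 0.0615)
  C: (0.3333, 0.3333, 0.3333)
C > A > B

Key insight: Entropy is maximized by uniform distributions and minimized by concentrated distributions.

- Uniform distributions have maximum entropy log₂(3) = 1.5850 bits
- The more "peaked" or concentrated a distribution, the lower its entropy

Entropies:
  H(A) = 1.5337 bits
  H(B) = 0.6609 bits
  H(C) = 1.5850 bits

Ranking: C > A > B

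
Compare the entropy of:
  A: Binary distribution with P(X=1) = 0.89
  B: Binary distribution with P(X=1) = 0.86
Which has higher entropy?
B

For binary distributions, entropy is maximized at p=0.5 and decreases as p moves toward 0 or 1.

H(A) = H(0.89) = 0.4999 bits
H(B) = H(0.86) = 0.5842 bits

Distribution B (p=0.86) is closer to uniform (p=0.5), so it has higher entropy.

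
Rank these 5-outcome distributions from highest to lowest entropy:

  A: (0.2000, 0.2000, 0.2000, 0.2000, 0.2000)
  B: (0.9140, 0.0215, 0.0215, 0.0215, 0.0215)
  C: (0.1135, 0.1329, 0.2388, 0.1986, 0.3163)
A > C > B

Key insight: Entropy is maximized by uniform distributions and minimized by concentrated distributions.

- Uniform distributions have maximum entropy log₂(5) = 2.3219 bits
- The more "peaked" or concentrated a distribution, the lower its entropy

Entropies:
  H(A) = 2.3219 bits
  H(B) = 0.5950 bits
  H(C) = 2.2249 bits

Ranking: A > C > B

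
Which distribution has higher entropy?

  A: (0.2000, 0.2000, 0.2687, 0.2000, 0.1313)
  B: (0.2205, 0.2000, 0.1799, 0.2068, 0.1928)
B

Both distributions are close to uniform, making this a harder comparison.

H(A) = 2.2872 bits
H(B) = 2.3186 bits

The distribution closer to uniform has higher entropy.
Answer: B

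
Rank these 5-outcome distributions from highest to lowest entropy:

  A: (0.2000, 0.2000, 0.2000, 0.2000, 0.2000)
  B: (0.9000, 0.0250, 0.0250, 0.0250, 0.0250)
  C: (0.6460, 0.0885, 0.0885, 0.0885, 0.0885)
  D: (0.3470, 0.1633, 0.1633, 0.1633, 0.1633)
A > D > C > B

Key insight: Entropy is maximized by uniform distributions and minimized by concentrated distributions.

Entropies:
  H(A) = 2.3219 bits
  H(B) = 0.6690 bits
  H(C) = 1.6456 bits
  H(D) = 2.2374 bits

Ranking: A > D > C > B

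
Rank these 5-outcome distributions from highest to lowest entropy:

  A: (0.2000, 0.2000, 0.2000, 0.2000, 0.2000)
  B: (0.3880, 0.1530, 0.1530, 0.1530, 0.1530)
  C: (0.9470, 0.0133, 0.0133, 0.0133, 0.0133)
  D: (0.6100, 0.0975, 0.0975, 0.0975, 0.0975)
A > B > D > C

Key insight: Entropy is maximized by uniform distributions and minimized by concentrated distributions.

Entropies:
  H(A) = 2.3219 bits
  H(B) = 2.1875 bits
  H(C) = 0.4050 bits
  H(D) = 1.7448 bits

Ranking: A > B > D > C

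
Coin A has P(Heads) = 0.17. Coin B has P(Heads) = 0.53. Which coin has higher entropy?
B

For binary distributions, entropy is maximized at p=0.5 and decreases as p moves toward 0 or 1.

H(A) = H(0.17) = 0.6577 bits
H(B) = H(0.53) = 0.9974 bits

Distribution B (p=0.53) is closer to uniform (p=0.5), so it has higher entropy.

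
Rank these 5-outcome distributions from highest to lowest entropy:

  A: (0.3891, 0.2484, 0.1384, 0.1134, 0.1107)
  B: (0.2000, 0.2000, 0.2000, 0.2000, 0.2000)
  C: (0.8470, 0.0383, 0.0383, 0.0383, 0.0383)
B > A > C

Key insight: Entropy is maximized by uniform distributions and minimized by concentrated distributions.

- Uniform distributions have maximum entropy log₂(5) = 2.3219 bits
- The more "peaked" or concentrated a distribution, the lower its entropy

Entropies:
  H(A) = 2.1315 bits
  H(B) = 2.3219 bits
  H(C) = 0.9233 bits

Ranking: B > A > C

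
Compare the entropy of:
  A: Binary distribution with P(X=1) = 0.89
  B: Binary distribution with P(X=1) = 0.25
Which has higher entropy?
B

For binary distributions, entropy is maximized at p=0.5 and decreases as p moves toward 0 or 1.

H(A) = H(0.89) = 0.4999 bits
H(B) = H(0.25) = 0.8113 bits

Distribution B (p=0.25) is closer to uniform (p=0.5), so it has higher entropy.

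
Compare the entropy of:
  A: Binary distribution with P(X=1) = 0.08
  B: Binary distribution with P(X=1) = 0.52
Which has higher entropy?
B

For binary distributions, entropy is maximized at p=0.5 and decreases as p moves toward 0 or 1.

H(A) = H(0.08) = 0.4022 bits
H(B) = H(0.52) = 0.9988 bits

Distribution B (p=0.52) is closer to uniform (p=0.5), so it has higher entropy.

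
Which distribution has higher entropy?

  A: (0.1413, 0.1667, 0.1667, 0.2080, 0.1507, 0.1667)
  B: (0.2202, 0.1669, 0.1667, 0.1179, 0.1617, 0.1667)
A

Both distributions are close to uniform, making this a harder comparison.

H(A) = 2.5741 bits
H(B) = 2.5621 bits

The distribution closer to uniform has higher entropy.
Answer: A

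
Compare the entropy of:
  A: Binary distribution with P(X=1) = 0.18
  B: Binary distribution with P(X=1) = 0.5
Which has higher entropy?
B

For binary distributions, entropy is maximized at p=0.5 and decreases as p moves toward 0 or 1.

H(A) = H(0.18) = 0.6801 bits
H(B) = H(0.5) = 1.0000 bits

Distribution B (p=0.5) is closer to uniform (p=0.5), so it has higher entropy.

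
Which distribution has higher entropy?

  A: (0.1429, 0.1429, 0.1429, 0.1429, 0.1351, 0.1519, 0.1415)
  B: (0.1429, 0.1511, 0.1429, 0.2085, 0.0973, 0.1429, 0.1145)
A

Both distributions are close to uniform, making this a harder comparison.

H(A) = 2.8066 bits
H(B) = 2.7718 bits

The distribution closer to uniform has higher entropy.
Answer: A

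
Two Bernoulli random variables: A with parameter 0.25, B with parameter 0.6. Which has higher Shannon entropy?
B

For binary distributions, entropy is maximized at p=0.5 and decreases as p moves toward 0 or 1.

H(A) = H(0.25) = 0.8113 bits
H(B) = H(0.6) = 0.9710 bits

Distribution B (p=0.6) is closer to uniform (p=0.5), so it has higher entropy.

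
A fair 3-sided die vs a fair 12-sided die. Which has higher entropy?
12-sided die

Both are uniform distributions; for uniform over n outcomes, H = log₂(n). H(3-sided) = log₂(3) = 1.585 bits and H(12-sided) = log₂(12) = 3.585 bits. More outcomes in a uniform distribution means higher entropy.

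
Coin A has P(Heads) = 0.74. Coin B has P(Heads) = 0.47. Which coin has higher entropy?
B

For binary distributions, entropy is maximized at p=0.5 and decreases as p moves toward 0 or 1.

H(A) = H(0.74) = 0.8267 bits
H(B) = H(0.47) = 0.9974 bits

Distribution B (p=0.47) is closer to uniform (p=0.5), so it has higher entropy.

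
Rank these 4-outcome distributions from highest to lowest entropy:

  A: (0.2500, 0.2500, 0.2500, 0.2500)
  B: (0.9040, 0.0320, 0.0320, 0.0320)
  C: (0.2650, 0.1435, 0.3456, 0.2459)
A > C > B

Key insight: Entropy is maximized by uniform distributions and minimized by concentrated distributions.

- Uniform distributions have maximum entropy log₂(4) = 2.0000 bits
- The more "peaked" or concentrated a distribution, the lower its entropy

Entropies:
  H(A) = 2.0000 bits
  H(B) = 0.6083 bits
  H(C) = 1.9371 bits

Ranking: A > C > B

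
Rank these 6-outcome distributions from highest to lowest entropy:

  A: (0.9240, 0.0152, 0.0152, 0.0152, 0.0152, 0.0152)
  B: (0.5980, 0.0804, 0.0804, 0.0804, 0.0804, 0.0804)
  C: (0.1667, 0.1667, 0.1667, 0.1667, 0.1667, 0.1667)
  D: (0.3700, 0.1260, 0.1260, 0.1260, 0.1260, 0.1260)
C > D > B > A

Key insight: Entropy is maximized by uniform distributions and minimized by concentrated distributions.

Entropies:
  H(A) = 0.5644 bits
  H(B) = 1.9055 bits
  H(C) = 2.5850 bits
  H(D) = 2.4135 bits

Ranking: C > D > B > A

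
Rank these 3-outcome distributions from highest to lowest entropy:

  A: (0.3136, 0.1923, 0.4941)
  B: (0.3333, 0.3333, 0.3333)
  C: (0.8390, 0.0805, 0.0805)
B > A > C

Key insight: Entropy is maximized by uniform distributions and minimized by concentrated distributions.

- Uniform distributions have maximum entropy log₂(3) = 1.5850 bits
- The more "peaked" or concentrated a distribution, the lower its entropy

Entropies:
  H(A) = 1.4846 bits
  H(B) = 1.5850 bits
  H(C) = 0.7977 bits

Ranking: B > A > C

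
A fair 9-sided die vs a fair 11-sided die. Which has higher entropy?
11-sided die

Both are uniform distributions; for uniform over n outcomes, H = log₂(n). H(9-sided) = log₂(9) = 3.170 bits and H(11-sided) = log₂(11) = 3.459 bits. More outcomes in a uniform distribution means higher entropy.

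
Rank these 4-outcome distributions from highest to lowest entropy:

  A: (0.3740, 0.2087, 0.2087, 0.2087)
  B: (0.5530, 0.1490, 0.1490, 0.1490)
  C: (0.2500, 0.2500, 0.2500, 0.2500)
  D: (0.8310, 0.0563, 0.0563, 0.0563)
C > A > B > D

Key insight: Entropy is maximized by uniform distributions and minimized by concentrated distributions.

Entropies:
  H(A) = 1.9459 bits
  H(B) = 1.7004 bits
  H(C) = 2.0000 bits
  H(D) = 0.9233 bits

Ranking: C > A > B > D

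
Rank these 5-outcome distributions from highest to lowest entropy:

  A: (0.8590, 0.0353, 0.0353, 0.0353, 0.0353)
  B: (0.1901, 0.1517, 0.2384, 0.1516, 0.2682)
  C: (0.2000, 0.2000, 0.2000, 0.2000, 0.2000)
C > B > A

Key insight: Entropy is maximized by uniform distributions and minimized by concentrated distributions.

- Uniform distributions have maximum entropy log₂(5) = 2.3219 bits
- The more "peaked" or concentrated a distribution, the lower its entropy

Entropies:
  H(A) = 0.8689 bits
  H(B) = 2.2830 bits
  H(C) = 2.3219 bits

Ranking: C > B > A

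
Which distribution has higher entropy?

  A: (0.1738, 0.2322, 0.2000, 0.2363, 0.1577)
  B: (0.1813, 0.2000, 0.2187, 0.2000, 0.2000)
B

Both distributions are close to uniform, making this a harder comparison.

H(A) = 2.3043 bits
H(B) = 2.3194 bits

The distribution closer to uniform has higher entropy.
Answer: B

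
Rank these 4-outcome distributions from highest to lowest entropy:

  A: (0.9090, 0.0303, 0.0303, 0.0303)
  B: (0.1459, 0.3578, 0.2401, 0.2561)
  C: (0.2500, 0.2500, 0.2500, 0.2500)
C > B > A

Key insight: Entropy is maximized by uniform distributions and minimized by concentrated distributions.

- Uniform distributions have maximum entropy log₂(4) = 2.0000 bits
- The more "peaked" or concentrated a distribution, the lower its entropy

Entropies:
  H(A) = 0.5840 bits
  H(B) = 1.9332 bits
  H(C) = 2.0000 bits

Ranking: C > B > A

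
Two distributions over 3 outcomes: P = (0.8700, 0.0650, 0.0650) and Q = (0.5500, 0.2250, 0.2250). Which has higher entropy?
Q

P is highly concentrated on one outcome (87%), making it nearly deterministic. Q spreads its mass more evenly (max 55%). The more spread-out distribution has higher entropy: H(P) ≈ 0.687 bits, H(Q) ≈ 1.443 bits.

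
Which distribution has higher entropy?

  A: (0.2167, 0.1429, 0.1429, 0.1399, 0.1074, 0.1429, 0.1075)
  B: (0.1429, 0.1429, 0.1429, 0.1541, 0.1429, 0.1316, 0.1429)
B

Both distributions are close to uniform, making this a harder comparison.

H(A) = 2.7697 bits
H(B) = 2.8061 bits

The distribution closer to uniform has higher entropy.
Answer: B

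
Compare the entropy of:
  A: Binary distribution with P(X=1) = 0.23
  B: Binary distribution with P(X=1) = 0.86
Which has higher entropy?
A

For binary distributions, entropy is maximized at p=0.5 and decreases as p moves toward 0 or 1.

H(A) = H(0.23) = 0.7780 bits
H(B) = H(0.86) = 0.5842 bits

Distribution A (p=0.23) is closer to uniform (p=0.5), so it has higher entropy.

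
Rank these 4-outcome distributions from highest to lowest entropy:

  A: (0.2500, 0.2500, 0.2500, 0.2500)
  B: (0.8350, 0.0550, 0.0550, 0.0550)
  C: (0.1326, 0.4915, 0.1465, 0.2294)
A > C > B

Key insight: Entropy is maximized by uniform distributions and minimized by concentrated distributions.

- Uniform distributions have maximum entropy log₂(4) = 2.0000 bits
- The more "peaked" or concentrated a distribution, the lower its entropy

Entropies:
  H(A) = 2.0000 bits
  H(B) = 0.9077 bits
  H(C) = 1.7833 bits

Ranking: A > C > B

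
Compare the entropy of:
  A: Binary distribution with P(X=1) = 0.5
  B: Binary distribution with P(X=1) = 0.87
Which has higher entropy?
A

For binary distributions, entropy is maximized at p=0.5 and decreases as p moves toward 0 or 1.

H(A) = H(0.5) = 1.0000 bits
H(B) = H(0.87) = 0.5574 bits

Distribution A (p=0.5) is closer to uniform (p=0.5), so it has higher entropy.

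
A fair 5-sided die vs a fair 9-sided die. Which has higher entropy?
9-sided die

Both are uniform distributions; for uniform over n outcomes, H = log₂(n). H(5-sided) = log₂(5) = 2.322 bits and H(9-sided) = log₂(9) = 3.170 bits. More outcomes in a uniform distribution means higher entropy.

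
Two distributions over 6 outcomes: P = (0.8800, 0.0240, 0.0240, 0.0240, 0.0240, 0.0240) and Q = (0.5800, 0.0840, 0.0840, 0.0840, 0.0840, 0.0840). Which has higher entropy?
Q

P is highly concentrated on one outcome (88%), making it nearly deterministic. Q spreads its mass more evenly (max 58%). The more spread-out distribution has higher entropy: H(P) ≈ 0.808 bits, H(Q) ≈ 1.957 bits.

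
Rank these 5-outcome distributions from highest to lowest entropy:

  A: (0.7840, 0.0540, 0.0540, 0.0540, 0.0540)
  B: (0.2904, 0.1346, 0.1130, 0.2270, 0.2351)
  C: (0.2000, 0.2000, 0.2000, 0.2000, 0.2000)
C > B > A

Key insight: Entropy is maximized by uniform distributions and minimized by concentrated distributions.

- Uniform distributions have maximum entropy log₂(5) = 2.3219 bits
- The more "peaked" or concentrated a distribution, the lower its entropy

Entropies:
  H(A) = 1.1848 bits
  H(B) = 2.2395 bits
  H(C) = 2.3219 bits

Ranking: C > B > A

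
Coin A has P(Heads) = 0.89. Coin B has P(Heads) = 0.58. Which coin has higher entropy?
B

For binary distributions, entropy is maximized at p=0.5 and decreases as p moves toward 0 or 1.

H(A) = H(0.89) = 0.4999 bits
H(B) = H(0.58) = 0.9815 bits

Distribution B (p=0.58) is closer to uniform (p=0.5), so it has higher entropy.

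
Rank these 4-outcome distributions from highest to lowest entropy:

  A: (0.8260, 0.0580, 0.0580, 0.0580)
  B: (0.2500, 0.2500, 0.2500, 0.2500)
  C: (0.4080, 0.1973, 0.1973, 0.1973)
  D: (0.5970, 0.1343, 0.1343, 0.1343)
B > C > D > A

Key insight: Entropy is maximized by uniform distributions and minimized by concentrated distributions.

Entropies:
  H(A) = 0.9426 bits
  H(B) = 2.0000 bits
  H(C) = 1.9137 bits
  H(D) = 1.6114 bits

Ranking: B > C > D > A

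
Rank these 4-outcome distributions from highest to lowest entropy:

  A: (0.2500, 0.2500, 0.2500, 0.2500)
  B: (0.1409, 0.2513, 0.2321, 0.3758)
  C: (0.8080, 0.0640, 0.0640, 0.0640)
A > B > C

Key insight: Entropy is maximized by uniform distributions and minimized by concentrated distributions.

- Uniform distributions have maximum entropy log₂(4) = 2.0000 bits
- The more "peaked" or concentrated a distribution, the lower its entropy

Entropies:
  H(A) = 2.0000 bits
  H(B) = 1.9187 bits
  H(C) = 1.0099 bits

Ranking: A > B > C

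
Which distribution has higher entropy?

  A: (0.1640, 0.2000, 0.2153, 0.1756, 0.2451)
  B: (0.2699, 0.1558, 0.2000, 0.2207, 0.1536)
A

Both distributions are close to uniform, making this a harder comparison.

H(A) = 2.3070 bits
H(B) = 2.2885 bits

The distribution closer to uniform has higher entropy.
Answer: A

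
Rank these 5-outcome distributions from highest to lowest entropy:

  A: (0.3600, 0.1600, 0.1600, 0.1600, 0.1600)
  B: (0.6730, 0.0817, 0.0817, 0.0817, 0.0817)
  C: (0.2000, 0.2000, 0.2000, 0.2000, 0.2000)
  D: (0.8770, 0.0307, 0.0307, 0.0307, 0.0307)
C > A > B > D

Key insight: Entropy is maximized by uniform distributions and minimized by concentrated distributions.

Entropies:
  H(A) = 2.2227 bits
  H(B) = 1.5658 bits
  H(C) = 2.3219 bits
  H(D) = 0.7839 bits

Ranking: C > A > B > D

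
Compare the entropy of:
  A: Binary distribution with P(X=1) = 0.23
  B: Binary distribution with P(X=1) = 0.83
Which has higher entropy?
A

For binary distributions, entropy is maximized at p=0.5 and decreases as p moves toward 0 or 1.

H(A) = H(0.23) = 0.7780 bits
H(B) = H(0.83) = 0.6577 bits

Distribution A (p=0.23) is closer to uniform (p=0.5), so it has higher entropy.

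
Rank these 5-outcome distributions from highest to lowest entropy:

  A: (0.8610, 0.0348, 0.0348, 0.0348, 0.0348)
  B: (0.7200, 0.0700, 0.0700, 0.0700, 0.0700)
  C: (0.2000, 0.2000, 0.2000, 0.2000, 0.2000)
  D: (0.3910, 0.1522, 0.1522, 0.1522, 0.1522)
C > D > B > A

Key insight: Entropy is maximized by uniform distributions and minimized by concentrated distributions.

Entropies:
  H(A) = 0.8596 bits
  H(B) = 1.4155 bits
  H(C) = 2.3219 bits
  H(D) = 2.1834 bits

Ranking: C > D > B > A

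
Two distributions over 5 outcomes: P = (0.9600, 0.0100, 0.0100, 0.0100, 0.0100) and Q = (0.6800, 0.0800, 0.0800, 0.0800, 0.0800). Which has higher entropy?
Q

P is highly concentrated on one outcome (96%), making it nearly deterministic. Q spreads its mass more evenly (max 68%). The more spread-out distribution has higher entropy: H(P) ≈ 0.322 bits, H(Q) ≈ 1.544 bits.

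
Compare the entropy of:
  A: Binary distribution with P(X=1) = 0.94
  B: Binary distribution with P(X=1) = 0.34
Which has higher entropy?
B

For binary distributions, entropy is maximized at p=0.5 and decreases as p moves toward 0 or 1.

H(A) = H(0.94) = 0.3274 bits
H(B) = H(0.34) = 0.9248 bits

Distribution B (p=0.34) is closer to uniform (p=0.5), so it has higher entropy.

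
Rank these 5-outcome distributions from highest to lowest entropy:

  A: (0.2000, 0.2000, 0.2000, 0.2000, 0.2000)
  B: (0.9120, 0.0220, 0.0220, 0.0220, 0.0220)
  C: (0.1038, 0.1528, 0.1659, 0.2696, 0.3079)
A > C > B

Key insight: Entropy is maximized by uniform distributions and minimized by concentrated distributions.

- Uniform distributions have maximum entropy log₂(5) = 2.3219 bits
- The more "peaked" or concentrated a distribution, the lower its entropy

Entropies:
  H(A) = 2.3219 bits
  H(B) = 0.6058 bits
  H(C) = 2.2164 bits

Ranking: A > C > B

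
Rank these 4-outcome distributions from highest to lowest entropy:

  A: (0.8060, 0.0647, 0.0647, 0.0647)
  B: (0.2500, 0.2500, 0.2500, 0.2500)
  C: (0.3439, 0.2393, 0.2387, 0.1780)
B > C > A

Key insight: Entropy is maximized by uniform distributions and minimized by concentrated distributions.

- Uniform distributions have maximum entropy log₂(4) = 2.0000 bits
- The more "peaked" or concentrated a distribution, the lower its entropy

Entropies:
  H(A) = 1.0172 bits
  H(B) = 2.0000 bits
  H(C) = 1.9599 bits

Ranking: B > C > A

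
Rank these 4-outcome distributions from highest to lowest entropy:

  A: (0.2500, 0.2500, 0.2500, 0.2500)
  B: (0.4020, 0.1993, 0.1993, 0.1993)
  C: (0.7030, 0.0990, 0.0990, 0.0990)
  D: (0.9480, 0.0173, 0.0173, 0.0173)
A > B > C > D

Key insight: Entropy is maximized by uniform distributions and minimized by concentrated distributions.

Entropies:
  H(A) = 2.0000 bits
  H(B) = 1.9199 bits
  H(C) = 1.3483 bits
  H(D) = 0.3773 bits

Ranking: A > B > C > D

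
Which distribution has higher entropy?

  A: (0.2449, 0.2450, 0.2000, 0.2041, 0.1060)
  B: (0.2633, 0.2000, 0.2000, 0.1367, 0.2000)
B

Both distributions are close to uniform, making this a harder comparison.

H(A) = 2.2697 bits
H(B) = 2.2925 bits

The distribution closer to uniform has higher entropy.
Answer: B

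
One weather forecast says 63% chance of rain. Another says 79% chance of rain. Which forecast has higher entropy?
63% forecast

Treat each forecast as a Bernoulli distribution. Binary entropy is maximized at p=0.5 and falls off symmetrically toward 0 or 1. The 63% forecast is closer to 50%, so it is more uncertain. H(63%) ≈ 0.951 bits, H(79%) ≈ 0.741 bits.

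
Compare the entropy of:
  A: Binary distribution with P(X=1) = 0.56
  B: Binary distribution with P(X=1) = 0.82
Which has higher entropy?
A

For binary distributions, entropy is maximized at p=0.5 and decreases as p moves toward 0 or 1.

H(A) = H(0.56) = 0.9896 bits
H(B) = H(0.82) = 0.6801 bits

Distribution A (p=0.56) is closer to uniform (p=0.5), so it has higher entropy.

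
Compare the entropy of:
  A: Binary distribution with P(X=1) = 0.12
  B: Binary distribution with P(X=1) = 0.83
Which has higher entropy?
B

For binary distributions, entropy is maximized at p=0.5 and decreases as p moves toward 0 or 1.

H(A) = H(0.12) = 0.5294 bits
H(B) = H(0.83) = 0.6577 bits

Distribution B (p=0.83) is closer to uniform (p=0.5), so it has higher entropy.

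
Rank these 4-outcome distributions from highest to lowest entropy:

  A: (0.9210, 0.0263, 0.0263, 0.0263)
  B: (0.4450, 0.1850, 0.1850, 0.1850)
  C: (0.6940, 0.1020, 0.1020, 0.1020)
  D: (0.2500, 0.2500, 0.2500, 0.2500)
D > B > C > A

Key insight: Entropy is maximized by uniform distributions and minimized by concentrated distributions.

Entropies:
  H(A) = 0.5239 bits
  H(B) = 1.8709 bits
  H(C) = 1.3735 bits
  H(D) = 2.0000 bits

Ranking: D > B > C > A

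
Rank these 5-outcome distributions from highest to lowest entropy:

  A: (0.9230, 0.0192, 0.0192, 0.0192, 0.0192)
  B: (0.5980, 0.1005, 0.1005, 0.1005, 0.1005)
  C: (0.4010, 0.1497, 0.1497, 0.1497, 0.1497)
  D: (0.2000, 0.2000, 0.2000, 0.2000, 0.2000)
D > C > B > A

Key insight: Entropy is maximized by uniform distributions and minimized by concentrated distributions.

Entropies:
  H(A) = 0.5455 bits
  H(B) = 1.7761 bits
  H(C) = 2.1695 bits
  H(D) = 2.3219 bits

Ranking: D > C > B > A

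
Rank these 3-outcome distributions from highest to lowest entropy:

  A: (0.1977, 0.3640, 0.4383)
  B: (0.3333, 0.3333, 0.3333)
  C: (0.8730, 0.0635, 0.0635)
B > A > C

Key insight: Entropy is maximized by uniform distributions and minimized by concentrated distributions.

- Uniform distributions have maximum entropy log₂(3) = 1.5850 bits
- The more "peaked" or concentrated a distribution, the lower its entropy

Entropies:
  H(A) = 1.5147 bits
  H(B) = 1.5850 bits
  H(C) = 0.6762 bits

Ranking: B > A > C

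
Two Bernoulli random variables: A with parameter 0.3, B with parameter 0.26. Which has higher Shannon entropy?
A

For binary distributions, entropy is maximized at p=0.5 and decreases as p moves toward 0 or 1.

H(A) = H(0.3) = 0.8813 bits
H(B) = H(0.26) = 0.8267 bits

Distribution A (p=0.3) is closer to uniform (p=0.5), so it has higher entropy.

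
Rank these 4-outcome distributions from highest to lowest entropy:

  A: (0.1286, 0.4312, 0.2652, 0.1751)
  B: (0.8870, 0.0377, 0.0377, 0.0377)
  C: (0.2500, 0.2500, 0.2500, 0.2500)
C > A > B

Key insight: Entropy is maximized by uniform distributions and minimized by concentrated distributions.

- Uniform distributions have maximum entropy log₂(4) = 2.0000 bits
- The more "peaked" or concentrated a distribution, the lower its entropy

Entropies:
  H(A) = 1.8518 bits
  H(B) = 0.6880 bits
  H(C) = 2.0000 bits

Ranking: C > A > B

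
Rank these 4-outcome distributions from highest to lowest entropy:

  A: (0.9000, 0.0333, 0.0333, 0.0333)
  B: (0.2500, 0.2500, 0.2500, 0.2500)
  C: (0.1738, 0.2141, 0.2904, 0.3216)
B > C > A

Key insight: Entropy is maximized by uniform distributions and minimized by concentrated distributions.

- Uniform distributions have maximum entropy log₂(4) = 2.0000 bits
- The more "peaked" or concentrated a distribution, the lower its entropy

Entropies:
  H(A) = 0.6275 bits
  H(B) = 2.0000 bits
  H(C) = 1.9593 bits

Ranking: B > C > A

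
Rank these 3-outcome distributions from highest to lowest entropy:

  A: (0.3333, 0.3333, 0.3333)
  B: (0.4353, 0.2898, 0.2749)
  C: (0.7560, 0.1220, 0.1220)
A > B > C

Key insight: Entropy is maximized by uniform distributions and minimized by concentrated distributions.

- Uniform distributions have maximum entropy log₂(3) = 1.5850 bits
- The more "peaked" or concentrated a distribution, the lower its entropy

Entropies:
  H(A) = 1.5850 bits
  H(B) = 1.5523 bits
  H(C) = 1.0456 bits

Ranking: A > B > C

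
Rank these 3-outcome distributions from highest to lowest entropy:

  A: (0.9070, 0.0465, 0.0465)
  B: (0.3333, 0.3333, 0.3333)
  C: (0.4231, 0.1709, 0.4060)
B > C > A

Key insight: Entropy is maximized by uniform distributions and minimized by concentrated distributions.

- Uniform distributions have maximum entropy log₂(3) = 1.5850 bits
- The more "peaked" or concentrated a distribution, the lower its entropy

Entropies:
  H(A) = 0.5394 bits
  H(B) = 1.5850 bits
  H(C) = 1.4885 bits

Ranking: B > C > A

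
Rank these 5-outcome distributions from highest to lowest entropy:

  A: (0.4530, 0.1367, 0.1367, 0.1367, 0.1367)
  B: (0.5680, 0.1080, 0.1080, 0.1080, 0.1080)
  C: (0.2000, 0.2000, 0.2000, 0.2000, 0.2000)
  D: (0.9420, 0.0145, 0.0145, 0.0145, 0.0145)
C > A > B > D

Key insight: Entropy is maximized by uniform distributions and minimized by concentrated distributions.

Entropies:
  H(A) = 2.0876 bits
  H(B) = 1.8506 bits
  H(C) = 2.3219 bits
  H(D) = 0.4355 bits

Ranking: C > A > B > D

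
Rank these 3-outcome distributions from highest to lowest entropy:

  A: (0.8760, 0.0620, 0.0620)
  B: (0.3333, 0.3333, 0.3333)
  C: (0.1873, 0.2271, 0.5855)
B > C > A

Key insight: Entropy is maximized by uniform distributions and minimized by concentrated distributions.

- Uniform distributions have maximum entropy log₂(3) = 1.5850 bits
- The more "peaked" or concentrated a distribution, the lower its entropy

Entropies:
  H(A) = 0.6648 bits
  H(B) = 1.5850 bits
  H(C) = 1.3905 bits

Ranking: B > C > A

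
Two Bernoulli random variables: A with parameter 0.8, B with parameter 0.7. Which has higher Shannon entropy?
B

For binary distributions, entropy is maximized at p=0.5 and decreases as p moves toward 0 or 1.

H(A) = H(0.8) = 0.7219 bits
H(B) = H(0.7) = 0.8813 bits

Distribution B (p=0.7) is closer to uniform (p=0.5), so it has higher entropy.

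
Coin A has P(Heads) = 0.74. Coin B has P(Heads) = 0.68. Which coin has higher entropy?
B

For binary distributions, entropy is maximized at p=0.5 and decreases as p moves toward 0 or 1.

H(A) = H(0.74) = 0.8267 bits
H(B) = H(0.68) = 0.9044 bits

Distribution B (p=0.68) is closer to uniform (p=0.5), so it has higher entropy.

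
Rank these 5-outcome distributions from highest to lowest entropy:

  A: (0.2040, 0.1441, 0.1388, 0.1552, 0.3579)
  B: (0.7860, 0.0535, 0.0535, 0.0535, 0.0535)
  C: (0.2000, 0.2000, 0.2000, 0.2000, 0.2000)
C > A > B

Key insight: Entropy is maximized by uniform distributions and minimized by concentrated distributions.

- Uniform distributions have maximum entropy log₂(5) = 2.3219 bits
- The more "peaked" or concentrated a distribution, the lower its entropy

Entropies:
  H(A) = 2.2137 bits
  H(B) = 1.1771 bits
  H(C) = 2.3219 bits

Ranking: C > A > B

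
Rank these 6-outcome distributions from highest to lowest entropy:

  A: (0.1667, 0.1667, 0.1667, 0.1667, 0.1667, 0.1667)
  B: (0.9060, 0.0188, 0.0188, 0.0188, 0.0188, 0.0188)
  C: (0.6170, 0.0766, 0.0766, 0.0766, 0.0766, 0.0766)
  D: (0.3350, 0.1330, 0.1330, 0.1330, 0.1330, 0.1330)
A > D > C > B

Key insight: Entropy is maximized by uniform distributions and minimized by concentrated distributions.

Entropies:
  H(A) = 2.5850 bits
  H(B) = 0.6679 bits
  H(C) = 1.8494 bits
  H(D) = 2.4640 bits

Ranking: A > D > C > B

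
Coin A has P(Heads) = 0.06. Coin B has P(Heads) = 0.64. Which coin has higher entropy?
B

For binary distributions, entropy is maximized at p=0.5 and decreases as p moves toward 0 or 1.

H(A) = H(0.06) = 0.3274 bits
H(B) = H(0.64) = 0.9427 bits

Distribution B (p=0.64) is closer to uniform (p=0.5), so it has higher entropy.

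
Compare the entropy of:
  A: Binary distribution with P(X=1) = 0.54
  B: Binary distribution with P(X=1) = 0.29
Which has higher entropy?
A

For binary distributions, entropy is maximized at p=0.5 and decreases as p moves toward 0 or 1.

H(A) = H(0.54) = 0.9954 bits
H(B) = H(0.29) = 0.8687 bits

Distribution A (p=0.54) is closer to uniform (p=0.5), so it has higher entropy.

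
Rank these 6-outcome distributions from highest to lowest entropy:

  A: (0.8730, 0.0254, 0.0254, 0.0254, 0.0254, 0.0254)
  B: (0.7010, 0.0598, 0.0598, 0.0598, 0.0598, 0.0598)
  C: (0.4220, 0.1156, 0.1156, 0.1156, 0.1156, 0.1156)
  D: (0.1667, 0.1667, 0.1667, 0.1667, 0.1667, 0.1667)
D > C > B > A

Key insight: Entropy is maximized by uniform distributions and minimized by concentrated distributions.

Entropies:
  H(A) = 0.8440 bits
  H(B) = 1.5743 bits
  H(C) = 2.3244 bits
  H(D) = 2.5850 bits

Ranking: D > C > B > A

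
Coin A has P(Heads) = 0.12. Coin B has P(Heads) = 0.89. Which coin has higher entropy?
A

For binary distributions, entropy is maximized at p=0.5 and decreases as p moves toward 0 or 1.

H(A) = H(0.12) = 0.5294 bits
H(B) = H(0.89) = 0.4999 bits

Distribution A (p=0.12) is closer to uniform (p=0.5), so it has higher entropy.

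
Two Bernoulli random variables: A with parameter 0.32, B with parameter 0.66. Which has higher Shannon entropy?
B

For binary distributions, entropy is maximized at p=0.5 and decreases as p moves toward 0 or 1.

H(A) = H(0.32) = 0.9044 bits
H(B) = H(0.66) = 0.9248 bits

Distribution B (p=0.66) is closer to uniform (p=0.5), so it has higher entropy.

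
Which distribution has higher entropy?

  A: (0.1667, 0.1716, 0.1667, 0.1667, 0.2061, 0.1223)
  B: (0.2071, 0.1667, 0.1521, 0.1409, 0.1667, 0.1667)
B

Both distributions are close to uniform, making this a harder comparison.

H(A) = 2.5692 bits
H(B) = 2.5744 bits

The distribution closer to uniform has higher entropy.
Answer: B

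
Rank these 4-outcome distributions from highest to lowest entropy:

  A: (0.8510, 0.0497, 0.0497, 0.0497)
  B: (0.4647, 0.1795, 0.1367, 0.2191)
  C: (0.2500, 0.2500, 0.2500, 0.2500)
C > B > A

Key insight: Entropy is maximized by uniform distributions and minimized by concentrated distributions.

- Uniform distributions have maximum entropy log₂(4) = 2.0000 bits
- The more "peaked" or concentrated a distribution, the lower its entropy

Entropies:
  H(A) = 0.8435 bits
  H(B) = 1.8309 bits
  H(C) = 2.0000 bits

Ranking: C > B > A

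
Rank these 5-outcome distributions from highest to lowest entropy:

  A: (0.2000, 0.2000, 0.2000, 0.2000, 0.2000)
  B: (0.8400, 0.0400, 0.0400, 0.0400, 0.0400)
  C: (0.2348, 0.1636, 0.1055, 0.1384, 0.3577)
A > C > B

Key insight: Entropy is maximized by uniform distributions and minimized by concentrated distributions.

- Uniform distributions have maximum entropy log₂(5) = 2.3219 bits
- The more "peaked" or concentrated a distribution, the lower its entropy

Entropies:
  H(A) = 2.3219 bits
  H(B) = 0.9543 bits
  H(C) = 2.1858 bits

Ranking: A > C > B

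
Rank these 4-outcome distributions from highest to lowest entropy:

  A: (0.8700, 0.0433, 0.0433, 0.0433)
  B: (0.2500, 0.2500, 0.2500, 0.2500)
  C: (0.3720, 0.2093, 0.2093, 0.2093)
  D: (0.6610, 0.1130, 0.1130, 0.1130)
B > C > D > A

Key insight: Entropy is maximized by uniform distributions and minimized by concentrated distributions.

Entropies:
  H(A) = 0.7635 bits
  H(B) = 2.0000 bits
  H(C) = 1.9476 bits
  H(D) = 1.4612 bits

Ranking: B > C > D > A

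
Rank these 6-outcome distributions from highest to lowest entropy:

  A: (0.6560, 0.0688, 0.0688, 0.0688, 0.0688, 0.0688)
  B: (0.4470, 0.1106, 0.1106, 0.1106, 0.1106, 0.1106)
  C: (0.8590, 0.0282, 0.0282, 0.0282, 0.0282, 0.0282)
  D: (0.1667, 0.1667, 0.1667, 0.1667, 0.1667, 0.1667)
D > B > A > C

Key insight: Entropy is maximized by uniform distributions and minimized by concentrated distributions.

Entropies:
  H(A) = 1.7273 bits
  H(B) = 2.2759 bits
  H(C) = 0.9142 bits
  H(D) = 2.5850 bits

Ranking: D > B > A > C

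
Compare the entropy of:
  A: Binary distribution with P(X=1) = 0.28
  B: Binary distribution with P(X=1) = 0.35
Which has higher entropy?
B

For binary distributions, entropy is maximized at p=0.5 and decreases as p moves toward 0 or 1.

H(A) = H(0.28) = 0.8555 bits
H(B) = H(0.35) = 0.9341 bits

Distribution B (p=0.35) is closer to uniform (p=0.5), so it has higher entropy.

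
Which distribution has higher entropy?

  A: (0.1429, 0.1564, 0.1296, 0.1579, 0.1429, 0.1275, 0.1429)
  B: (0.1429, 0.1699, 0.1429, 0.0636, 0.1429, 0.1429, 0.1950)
A

Both distributions are close to uniform, making this a harder comparison.

H(A) = 2.8032 bits
H(B) = 2.7515 bits

The distribution closer to uniform has higher entropy.
Answer: A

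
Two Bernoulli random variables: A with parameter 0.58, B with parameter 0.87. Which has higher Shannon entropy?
A

For binary distributions, entropy is maximized at p=0.5 and decreases as p moves toward 0 or 1.

H(A) = H(0.58) = 0.9815 bits
H(B) = H(0.87) = 0.5574 bits

Distribution A (p=0.58) is closer to uniform (p=0.5), so it has higher entropy.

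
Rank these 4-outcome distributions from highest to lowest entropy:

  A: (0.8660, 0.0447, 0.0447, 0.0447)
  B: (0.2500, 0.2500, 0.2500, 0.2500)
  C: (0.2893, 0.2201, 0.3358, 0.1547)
B > C > A

Key insight: Entropy is maximized by uniform distributions and minimized by concentrated distributions.

- Uniform distributions have maximum entropy log₂(4) = 2.0000 bits
- The more "peaked" or concentrated a distribution, the lower its entropy

Entropies:
  H(A) = 0.7807 bits
  H(B) = 2.0000 bits
  H(C) = 1.9436 bits

Ranking: B > C > A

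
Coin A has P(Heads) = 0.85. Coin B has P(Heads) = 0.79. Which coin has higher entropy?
B

For binary distributions, entropy is maximized at p=0.5 and decreases as p moves toward 0 or 1.

H(A) = H(0.85) = 0.6098 bits
H(B) = H(0.79) = 0.7415 bits

Distribution B (p=0.79) is closer to uniform (p=0.5), so it has higher entropy.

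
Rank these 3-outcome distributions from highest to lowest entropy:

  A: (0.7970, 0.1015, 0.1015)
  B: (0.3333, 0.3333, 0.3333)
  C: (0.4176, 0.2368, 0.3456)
B > C > A

Key insight: Entropy is maximized by uniform distributions and minimized by concentrated distributions.

- Uniform distributions have maximum entropy log₂(3) = 1.5850 bits
- The more "peaked" or concentrated a distribution, the lower its entropy

Entropies:
  H(A) = 0.9309 bits
  H(B) = 1.5850 bits
  H(C) = 1.5480 bits

Ranking: B > C > A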